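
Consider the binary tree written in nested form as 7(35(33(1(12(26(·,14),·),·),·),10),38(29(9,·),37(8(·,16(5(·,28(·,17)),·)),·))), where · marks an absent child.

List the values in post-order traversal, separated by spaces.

14 26 12 1 33 10 35 9 29 17 28 5 16 8 37 38 7

Post-order visits the left subtree, then the right subtree, then the node.
At 7: go left to 35.
  At 35: go left to 33.
    At 33: go left to 1.
      At 1: go left to 12.
        At 12: go left to 26.
          At 26: no left child.
          At 26: go right to 14.
            14 is a leaf — visit 14.
          Visit 26.
        At 12: no right child.
        Visit 12.
      At 1: no right child.
      Visit 1.
    At 33: no right child.
    Visit 33.
  At 35: go right to 10.
    10 is a leaf — visit 10.
  Visit 35.
At 7: go right to 38.
  At 38: go left to 29.
    At 29: go left to 9.
      9 is a leaf — visit 9.
    At 29: no right child.
    Visit 29.
  At 38: go right to 37.
    At 37: go left to 8.
      At 8: no left child.
      At 8: go right to 16.
        At 16: go left to 5.
          At 5: no left child.
          At 5: go right to 28.
            At 28: no left child.
            At 28: go right to 17.
              17 is a leaf — visit 17.
            Visit 28.
          Visit 5.
        At 16: no right child.
        Visit 16.
      Visit 8.
    At 37: no right child.
    Visit 37.
  Visit 38.
Visit 7.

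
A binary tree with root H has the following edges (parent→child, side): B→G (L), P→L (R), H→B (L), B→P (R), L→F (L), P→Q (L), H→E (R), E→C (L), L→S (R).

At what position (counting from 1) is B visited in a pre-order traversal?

Pre-order visits the node, then its left subtree, then its right subtree.
Visit H.
At H: go left to B.
  Visit B.
  At B: go left to G.
    G is a leaf — visit G.
  At B: go right to P.
    Visit P.
    At P: go left to Q.
      Q is a leaf — visit Q.
    At P: go right to L.
      Visit L.
      At L: go left to F.
        F is a leaf — visit F.
      At L: go right to S.
        S is a leaf — visit S.
At H: go right to E.
  Visit E.
  At E: go left to C.
    C is a leaf — visit C.
  At E: no right child.
Full pre-order sequence: H, B, G, P, Q, L, F, S, E, C.

2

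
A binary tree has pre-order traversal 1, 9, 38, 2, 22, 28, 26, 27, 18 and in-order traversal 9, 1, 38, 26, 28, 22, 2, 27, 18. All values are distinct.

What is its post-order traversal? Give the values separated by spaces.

The first element of pre-order is the root; it splits in-order into left and right subtrees.
Root 1: left subtree has 1 node {9}, right has 7 {38, 26, 28, 22, 2, 27, 18}.
  Root 38: left subtree has 0 nodes { }, right has 6 {26, 28, 22, 2, 27, 18}.
    Root 2: left subtree has 3 nodes {26, 28, 22}, right has 2 {27, 18}.
      Root 22: left subtree has 2 nodes {26, 28}, right has 0 { }.
        Root 28: left subtree has 1 node {26}, right has 0 { }.
      Root 27: left subtree has 0 nodes { }, right has 1 {18}.

9 26 28 22 18 27 2 38 1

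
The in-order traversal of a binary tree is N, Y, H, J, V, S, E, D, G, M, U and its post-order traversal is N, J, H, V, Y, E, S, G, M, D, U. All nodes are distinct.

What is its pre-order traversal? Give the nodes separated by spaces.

U D S Y N V H J E M G

The last element of post-order is the root; it splits in-order into left and right subtrees.
Root U: left subtree has 10 nodes {N, Y, H, J, V, S, E, D, G, M}, right has 0 { }.
  Root D: left subtree has 7 nodes {N, Y, H, J, V, S, E}, right has 2 {G, M}.
    Root S: left subtree has 5 nodes {N, Y, H, J, V}, right has 1 {E}.
      Root Y: left subtree has 1 node {N}, right has 3 {H, J, V}.
        Root V: left subtree has 2 nodes {H, J}, right has 0 { }.
          Root H: left subtree has 0 nodes { }, right has 1 {J}.
    Root M: left subtree has 1 node {G}, right has 0 { }.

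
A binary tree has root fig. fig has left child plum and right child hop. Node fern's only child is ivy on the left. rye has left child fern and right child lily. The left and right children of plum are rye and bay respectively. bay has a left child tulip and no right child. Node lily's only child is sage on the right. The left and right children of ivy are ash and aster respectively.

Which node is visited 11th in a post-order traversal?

Post-order visits the left subtree, then the right subtree, then the node.
At fig: go left to plum.
  At plum: go left to rye.
    At rye: go left to fern.
      At fern: go left to ivy.
        At ivy: go left to ash.
          ash is a leaf — visit ash.
        At ivy: go right to aster.
          aster is a leaf — visit aster.
        Visit ivy.
      At fern: no right child.
      Visit fern.
    At rye: go right to lily.
      At lily: no left child.
      At lily: go right to sage.
        sage is a leaf — visit sage.
      Visit lily.
    Visit rye.
  At plum: go right to bay.
    At bay: go left to tulip.
      tulip is a leaf — visit tulip.
    At bay: no right child.
    Visit bay.
  Visit plum.
At fig: go right to hop.
  hop is a leaf — visit hop.
Visit fig.
Full post-order sequence: ash, aster, ivy, fern, sage, lily, rye, tulip, bay, plum, hop, fig.

hop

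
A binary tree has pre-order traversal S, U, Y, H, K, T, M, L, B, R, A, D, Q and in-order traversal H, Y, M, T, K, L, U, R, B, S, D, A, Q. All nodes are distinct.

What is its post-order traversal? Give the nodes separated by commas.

The first element of pre-order is the root; it splits in-order into left and right subtrees.
Root S: left subtree has 9 nodes {H, Y, M, T, K, L, U, R, B}, right has 3 {D, A, Q}.
  Root U: left subtree has 6 nodes {H, Y, M, T, K, L}, right has 2 {R, B}.
    Root Y: left subtree has 1 node {H}, right has 4 {M, T, K, L}.
      Root K: left subtree has 2 nodes {M, T}, right has 1 {L}.
        Root T: left subtree has 1 node {M}, right has 0 { }.
    Root B: left subtree has 1 node {R}, right has 0 { }.
  Root A: left subtree has 1 node {D}, right has 1 {Q}.

H, M, T, L, K, Y, R, B, U, D, Q, A, S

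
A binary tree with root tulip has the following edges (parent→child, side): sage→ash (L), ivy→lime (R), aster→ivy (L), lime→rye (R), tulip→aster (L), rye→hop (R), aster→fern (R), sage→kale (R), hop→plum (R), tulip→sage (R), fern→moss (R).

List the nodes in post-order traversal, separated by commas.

plum, hop, rye, lime, ivy, moss, fern, aster, ash, kale, sage, tulip

Post-order visits the left subtree, then the right subtree, then the node.
At tulip: go left to aster.
  At aster: go left to ivy.
    At ivy: no left child.
    At ivy: go right to lime.
      At lime: no left child.
      At lime: go right to rye.
        At rye: no left child.
        At rye: go right to hop.
          At hop: no left child.
          At hop: go right to plum.
            plum is a leaf — visit plum.
          Visit hop.
        Visit rye.
      Visit lime.
    Visit ivy.
  At aster: go right to fern.
    At fern: no left child.
    At fern: go right to moss.
      moss is a leaf — visit moss.
    Visit fern.
  Visit aster.
At tulip: go right to sage.
  At sage: go left to ash.
    ash is a leaf — visit ash.
  At sage: go right to kale.
    kale is a leaf — visit kale.
  Visit sage.
Visit tulip.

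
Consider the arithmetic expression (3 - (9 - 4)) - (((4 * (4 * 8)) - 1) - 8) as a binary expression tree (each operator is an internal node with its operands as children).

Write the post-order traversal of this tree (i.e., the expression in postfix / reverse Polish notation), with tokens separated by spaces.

3 9 4 - - 4 4 8 * * 1 - 8 - -

Post-order on an expression tree gives postfix notation: for each operator, emit left operand, right operand, then the operator.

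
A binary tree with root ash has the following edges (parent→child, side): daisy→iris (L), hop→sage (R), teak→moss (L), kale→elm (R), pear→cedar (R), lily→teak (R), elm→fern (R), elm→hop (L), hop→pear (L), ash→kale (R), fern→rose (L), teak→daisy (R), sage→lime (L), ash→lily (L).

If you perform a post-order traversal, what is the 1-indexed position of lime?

Post-order visits the left subtree, then the right subtree, then the node.
At ash: go left to lily.
  At lily: no left child.
  At lily: go right to teak.
    At teak: go left to moss.
      moss is a leaf — visit moss.
    At teak: go right to daisy.
      At daisy: go left to iris.
        iris is a leaf — visit iris.
      At daisy: no right child.
      Visit daisy.
    Visit teak.
  Visit lily.
At ash: go right to kale.
  At kale: no left child.
  At kale: go right to elm.
    At elm: go left to hop.
      At hop: go left to pear.
        At pear: no left child.
        At pear: go right to cedar.
          cedar is a leaf — visit cedar.
        Visit pear.
      At hop: go right to sage.
        At sage: go left to lime.
          lime is a leaf — visit lime.
        At sage: no right child.
        Visit sage.
      Visit hop.
    At elm: go right to fern.
      At fern: go left to rose.
        rose is a leaf — visit rose.
      At fern: no right child.
      Visit fern.
    Visit elm.
  Visit kale.
Visit ash.
Full post-order sequence: moss, iris, daisy, teak, lily, cedar, pear, lime, sage, hop, rose, fern, elm, kale, ash.

8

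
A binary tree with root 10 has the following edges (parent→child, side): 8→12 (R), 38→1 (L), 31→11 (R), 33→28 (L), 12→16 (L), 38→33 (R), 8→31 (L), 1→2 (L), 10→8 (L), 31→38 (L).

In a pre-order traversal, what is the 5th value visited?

1

Pre-order visits the node, then its left subtree, then its right subtree.
Visit 10.
At 10: go left to 8.
  Visit 8.
  At 8: go left to 31.
    Visit 31.
    At 31: go left to 38.
      Visit 38.
      At 38: go left to 1.
        Visit 1.
        At 1: go left to 2.
          2 is a leaf — visit 2.
        At 1: no right child.
      At 38: go right to 33.
        Visit 33.
        At 33: go left to 28.
          28 is a leaf — visit 28.
        At 33: no right child.
    At 31: go right to 11.
      11 is a leaf — visit 11.
  At 8: go right to 12.
    Visit 12.
    At 12: go left to 16.
      16 is a leaf — visit 16.
    At 12: no right child.
At 10: no right child.
Full pre-order sequence: 10, 8, 31, 38, 1, 2, 33, 28, 11, 12, 16.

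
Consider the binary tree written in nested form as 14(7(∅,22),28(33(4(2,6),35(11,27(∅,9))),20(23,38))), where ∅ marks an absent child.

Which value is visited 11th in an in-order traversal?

In-order visits the left subtree, then the node, then the right subtree.
At 14: go left to 7.
  At 7: no left child.
  Visit 7.
  At 7: go right to 22.
    22 is a leaf — visit 22.
Visit 14.
At 14: go right to 28.
  At 28: go left to 33.
    At 33: go left to 4.
      At 4: go left to 2.
        2 is a leaf — visit 2.
      Visit 4.
      At 4: go right to 6.
        6 is a leaf — visit 6.
    Visit 33.
    At 33: go right to 35.
      At 35: go left to 11.
        11 is a leaf — visit 11.
      Visit 35.
      At 35: go right to 27.
        At 27: no left child.
        Visit 27.
        At 27: go right to 9.
          9 is a leaf — visit 9.
  Visit 28.
  At 28: go right to 20.
    At 20: go left to 23.
      23 is a leaf — visit 23.
    Visit 20.
    At 20: go right to 38.
      38 is a leaf — visit 38.
Full in-order sequence: 7, 22, 14, 2, 4, 6, 33, 11, 35, 27, 9, 28, 23, 20, 38.

9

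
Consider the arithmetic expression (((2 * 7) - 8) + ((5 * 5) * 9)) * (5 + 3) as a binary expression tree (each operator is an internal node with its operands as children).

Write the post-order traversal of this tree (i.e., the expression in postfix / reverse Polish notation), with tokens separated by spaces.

Post-order on an expression tree gives postfix notation: for each operator, emit left operand, right operand, then the operator.

2 7 * 8 - 5 5 * 9 * + 5 3 + *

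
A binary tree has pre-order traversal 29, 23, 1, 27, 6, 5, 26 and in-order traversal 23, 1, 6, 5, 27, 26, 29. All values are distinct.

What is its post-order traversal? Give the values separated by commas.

The first element of pre-order is the root; it splits in-order into left and right subtrees.
Root 29: left subtree has 6 nodes {23, 1, 6, 5, 27, 26}, right has 0 { }.
  Root 23: left subtree has 0 nodes { }, right has 5 {1, 6, 5, 27, 26}.
    Root 1: left subtree has 0 nodes { }, right has 4 {6, 5, 27, 26}.
      Root 27: left subtree has 2 nodes {6, 5}, right has 1 {26}.
        Root 6: left subtree has 0 nodes { }, right has 1 {5}.

5, 6, 26, 27, 1, 23, 29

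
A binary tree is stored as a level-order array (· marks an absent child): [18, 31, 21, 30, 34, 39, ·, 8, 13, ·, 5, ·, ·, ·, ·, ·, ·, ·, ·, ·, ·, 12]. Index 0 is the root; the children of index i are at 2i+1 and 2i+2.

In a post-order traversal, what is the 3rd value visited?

Post-order visits the left subtree, then the right subtree, then the node.
At 18: go left to 31.
  At 31: go left to 30.
    At 30: go left to 8.
      8 is a leaf — visit 8.
    At 30: go right to 13.
      13 is a leaf — visit 13.
    Visit 30.
  At 31: go right to 34.
    At 34: no left child.
    At 34: go right to 5.
      At 5: go left to 12.
        12 is a leaf — visit 12.
      At 5: no right child.
      Visit 5.
    Visit 34.
  Visit 31.
At 18: go right to 21.
  At 21: go left to 39.
    39 is a leaf — visit 39.
  At 21: no right child.
  Visit 21.
Visit 18.
Full post-order sequence: 8, 13, 30, 12, 5, 34, 31, 39, 21, 18.

30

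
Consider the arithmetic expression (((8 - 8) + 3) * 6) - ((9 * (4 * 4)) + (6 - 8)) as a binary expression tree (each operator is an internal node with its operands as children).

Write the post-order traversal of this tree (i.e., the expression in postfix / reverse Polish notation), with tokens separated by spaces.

8 8 - 3 + 6 * 9 4 4 * * 6 8 - + -

Post-order on an expression tree gives postfix notation: for each operator, emit left operand, right operand, then the operator.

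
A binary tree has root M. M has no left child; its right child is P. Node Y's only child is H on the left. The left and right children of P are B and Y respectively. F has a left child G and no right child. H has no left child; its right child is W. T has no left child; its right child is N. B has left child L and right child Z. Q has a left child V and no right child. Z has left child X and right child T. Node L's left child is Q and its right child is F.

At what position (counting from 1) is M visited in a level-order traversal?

Level-order visits nodes level by level from the root, left to right within each level.
Level 0: M
Level 1: P
Level 2: B, Y
Level 3: L, Z, H
Level 4: Q, F, X, T, W
Level 5: V, G, N
Full level-order sequence: M, P, B, Y, L, Z, H, Q, F, X, T, W, V, G, N.

1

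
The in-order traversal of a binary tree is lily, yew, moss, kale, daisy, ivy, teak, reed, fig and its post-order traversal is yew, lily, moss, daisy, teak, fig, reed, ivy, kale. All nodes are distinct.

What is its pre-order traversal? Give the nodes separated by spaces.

The last element of post-order is the root; it splits in-order into left and right subtrees.
Root kale: left subtree has 3 nodes {lily, yew, moss}, right has 5 {daisy, ivy, teak, reed, fig}.
  Root moss: left subtree has 2 nodes {lily, yew}, right has 0 { }.
    Root lily: left subtree has 0 nodes { }, right has 1 {yew}.
  Root ivy: left subtree has 1 node {daisy}, right has 3 {teak, reed, fig}.
    Root reed: left subtree has 1 node {teak}, right has 1 {fig}.

kale moss lily yew ivy daisy reed teak fig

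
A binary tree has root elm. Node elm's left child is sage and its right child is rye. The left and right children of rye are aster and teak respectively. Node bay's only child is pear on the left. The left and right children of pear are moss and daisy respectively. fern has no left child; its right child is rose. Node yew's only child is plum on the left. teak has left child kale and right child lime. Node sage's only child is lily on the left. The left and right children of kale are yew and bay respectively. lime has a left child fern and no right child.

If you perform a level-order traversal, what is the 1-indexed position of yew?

9

Level-order visits nodes level by level from the root, left to right within each level.
Level 0: elm
Level 1: sage, rye
Level 2: lily, aster, teak
Level 3: kale, lime
Level 4: yew, bay, fern
Level 5: plum, pear, rose
Level 6: moss, daisy
Full level-order sequence: elm, sage, rye, lily, aster, teak, kale, lime, yew, bay, fern, plum, pear, rose, moss, daisy.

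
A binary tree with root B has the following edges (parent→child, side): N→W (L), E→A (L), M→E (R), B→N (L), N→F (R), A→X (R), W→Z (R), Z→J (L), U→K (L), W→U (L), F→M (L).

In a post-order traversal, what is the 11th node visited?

Post-order visits the left subtree, then the right subtree, then the node.
At B: go left to N.
  At N: go left to W.
    At W: go left to U.
      At U: go left to K.
        K is a leaf — visit K.
      At U: no right child.
      Visit U.
    At W: go right to Z.
      At Z: go left to J.
        J is a leaf — visit J.
      At Z: no right child.
      Visit Z.
    Visit W.
  At N: go right to F.
    At F: go left to M.
      At M: no left child.
      At M: go right to E.
        At E: go left to A.
          At A: no left child.
          At A: go right to X.
            X is a leaf — visit X.
          Visit A.
        At E: no right child.
        Visit E.
      Visit M.
    At F: no right child.
    Visit F.
  Visit N.
At B: no right child.
Visit B.
Full post-order sequence: K, U, J, Z, W, X, A, E, M, F, N, B.

N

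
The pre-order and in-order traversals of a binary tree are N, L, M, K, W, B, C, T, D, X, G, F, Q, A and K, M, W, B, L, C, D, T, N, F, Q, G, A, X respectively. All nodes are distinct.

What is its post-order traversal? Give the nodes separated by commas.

K, B, W, M, D, T, C, L, Q, F, A, G, X, N

The first element of pre-order is the root; it splits in-order into left and right subtrees.
Root N: left subtree has 8 nodes {K, M, W, B, L, C, D, T}, right has 5 {F, Q, G, A, X}.
  Root L: left subtree has 4 nodes {K, M, W, B}, right has 3 {C, D, T}.
    Root M: left subtree has 1 node {K}, right has 2 {W, B}.
      Root W: left subtree has 0 nodes { }, right has 1 {B}.
    Root C: left subtree has 0 nodes { }, right has 2 {D, T}.
      Root T: left subtree has 1 node {D}, right has 0 { }.
  Root X: left subtree has 4 nodes {F, Q, G, A}, right has 0 { }.
    Root G: left subtree has 2 nodes {F, Q}, right has 1 {A}.
      Root F: left subtree has 0 nodes { }, right has 1 {Q}.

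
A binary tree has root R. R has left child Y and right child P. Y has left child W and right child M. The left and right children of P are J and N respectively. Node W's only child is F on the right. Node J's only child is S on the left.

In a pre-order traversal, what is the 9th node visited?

N

Pre-order visits the node, then its left subtree, then its right subtree.
Visit R.
At R: go left to Y.
  Visit Y.
  At Y: go left to W.
    Visit W.
    At W: no left child.
    At W: go right to F.
      F is a leaf — visit F.
  At Y: go right to M.
    M is a leaf — visit M.
At R: go right to P.
  Visit P.
  At P: go left to J.
    Visit J.
    At J: go left to S.
      S is a leaf — visit S.
    At J: no right child.
  At P: go right to N.
    N is a leaf — visit N.
Full pre-order sequence: R, Y, W, F, M, P, J, S, N.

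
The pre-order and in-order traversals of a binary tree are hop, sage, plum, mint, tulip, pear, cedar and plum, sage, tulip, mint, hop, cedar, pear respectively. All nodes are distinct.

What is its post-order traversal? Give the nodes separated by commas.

plum, tulip, mint, sage, cedar, pear, hop

The first element of pre-order is the root; it splits in-order into left and right subtrees.
Root hop: left subtree has 4 nodes {plum, sage, tulip, mint}, right has 2 {cedar, pear}.
  Root sage: left subtree has 1 node {plum}, right has 2 {tulip, mint}.
    Root mint: left subtree has 1 node {tulip}, right has 0 { }.
  Root pear: left subtree has 1 node {cedar}, right has 0 { }.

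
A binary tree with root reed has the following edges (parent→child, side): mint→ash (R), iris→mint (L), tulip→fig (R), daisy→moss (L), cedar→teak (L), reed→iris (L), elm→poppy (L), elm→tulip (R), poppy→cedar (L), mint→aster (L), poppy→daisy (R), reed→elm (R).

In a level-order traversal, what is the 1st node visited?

Level-order visits nodes level by level from the root, left to right within each level.
Level 0: reed
Level 1: iris, elm
Level 2: mint, poppy, tulip
Level 3: aster, ash, cedar, daisy, fig
Level 4: teak, moss
Full level-order sequence: reed, iris, elm, mint, poppy, tulip, aster, ash, cedar, daisy, fig, teak, moss.

reed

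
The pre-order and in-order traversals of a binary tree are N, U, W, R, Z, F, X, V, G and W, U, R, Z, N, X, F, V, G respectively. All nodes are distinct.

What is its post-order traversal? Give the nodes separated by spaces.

W Z R U X G V F N

The first element of pre-order is the root; it splits in-order into left and right subtrees.
Root N: left subtree has 4 nodes {W, U, R, Z}, right has 4 {X, F, V, G}.
  Root U: left subtree has 1 node {W}, right has 2 {R, Z}.
    Root R: left subtree has 0 nodes { }, right has 1 {Z}.
  Root F: left subtree has 1 node {X}, right has 2 {V, G}.
    Root V: left subtree has 0 nodes { }, right has 1 {G}.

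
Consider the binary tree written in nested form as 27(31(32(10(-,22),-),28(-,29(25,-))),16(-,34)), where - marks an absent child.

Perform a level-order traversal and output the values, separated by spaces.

Level-order visits nodes level by level from the root, left to right within each level.
Level 0: 27
Level 1: 31, 16
Level 2: 32, 28, 34
Level 3: 10, 29
Level 4: 22, 25

27 31 16 32 28 34 10 29 22 25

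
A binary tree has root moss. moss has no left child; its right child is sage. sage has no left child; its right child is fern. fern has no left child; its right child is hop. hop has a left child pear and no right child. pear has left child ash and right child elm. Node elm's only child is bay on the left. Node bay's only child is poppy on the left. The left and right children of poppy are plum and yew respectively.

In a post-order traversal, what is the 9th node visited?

Post-order visits the left subtree, then the right subtree, then the node.
At moss: no left child.
At moss: go right to sage.
  At sage: no left child.
  At sage: go right to fern.
    At fern: no left child.
    At fern: go right to hop.
      At hop: go left to pear.
        At pear: go left to ash.
          ash is a leaf — visit ash.
        At pear: go right to elm.
          At elm: go left to bay.
            At bay: go left to poppy.
              At poppy: go left to plum.
                plum is a leaf — visit plum.
              At poppy: go right to yew.
                yew is a leaf — visit yew.
              Visit poppy.
            At bay: no right child.
            Visit bay.
          At elm: no right child.
          Visit elm.
        Visit pear.
      At hop: no right child.
      Visit hop.
    Visit fern.
  Visit sage.
Visit moss.
Full post-order sequence: ash, plum, yew, poppy, bay, elm, pear, hop, fern, sage, moss.

fern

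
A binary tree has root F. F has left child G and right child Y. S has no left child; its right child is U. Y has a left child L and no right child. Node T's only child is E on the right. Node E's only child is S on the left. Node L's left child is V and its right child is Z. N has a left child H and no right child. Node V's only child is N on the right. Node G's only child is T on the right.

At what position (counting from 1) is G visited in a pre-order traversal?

Pre-order visits the node, then its left subtree, then its right subtree.
Visit F.
At F: go left to G.
  Visit G.
  At G: no left child.
  At G: go right to T.
    Visit T.
    At T: no left child.
    At T: go right to E.
      Visit E.
      At E: go left to S.
        Visit S.
        At S: no left child.
        At S: go right to U.
          U is a leaf — visit U.
      At E: no right child.
At F: go right to Y.
  Visit Y.
  At Y: go left to L.
    Visit L.
    At L: go left to V.
      Visit V.
      At V: no left child.
      At V: go right to N.
        Visit N.
        At N: go left to H.
          H is a leaf — visit H.
        At N: no right child.
    At L: go right to Z.
      Z is a leaf — visit Z.
  At Y: no right child.
Full pre-order sequence: F, G, T, E, S, U, Y, L, V, N, H, Z.

2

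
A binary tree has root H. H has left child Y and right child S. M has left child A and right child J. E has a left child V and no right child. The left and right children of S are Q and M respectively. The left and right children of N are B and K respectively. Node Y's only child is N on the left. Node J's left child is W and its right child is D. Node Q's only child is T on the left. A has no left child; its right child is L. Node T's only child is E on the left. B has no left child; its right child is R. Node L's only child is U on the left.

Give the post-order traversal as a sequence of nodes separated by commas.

Post-order visits the left subtree, then the right subtree, then the node.
At H: go left to Y.
  At Y: go left to N.
    At N: go left to B.
      At B: no left child.
      At B: go right to R.
        R is a leaf — visit R.
      Visit B.
    At N: go right to K.
      K is a leaf — visit K.
    Visit N.
  At Y: no right child.
  Visit Y.
At H: go right to S.
  At S: go left to Q.
    At Q: go left to T.
      At T: go left to E.
        At E: go left to V.
          V is a leaf — visit V.
        At E: no right child.
        Visit E.
      At T: no right child.
      Visit T.
    At Q: no right child.
    Visit Q.
  At S: go right to M.
    At M: go left to A.
      At A: no left child.
      At A: go right to L.
        At L: go left to U.
          U is a leaf — visit U.
        At L: no right child.
        Visit L.
      Visit A.
    At M: go right to J.
      At J: go left to W.
        W is a leaf — visit W.
      At J: go right to D.
        D is a leaf — visit D.
      Visit J.
    Visit M.
  Visit S.
Visit H.

R, B, K, N, Y, V, E, T, Q, U, L, A, W, D, J, M, S, H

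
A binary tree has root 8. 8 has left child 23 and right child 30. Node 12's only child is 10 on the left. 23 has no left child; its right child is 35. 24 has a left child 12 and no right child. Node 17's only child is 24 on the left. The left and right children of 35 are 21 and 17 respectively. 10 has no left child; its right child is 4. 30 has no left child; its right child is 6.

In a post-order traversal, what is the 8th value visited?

23

Post-order visits the left subtree, then the right subtree, then the node.
At 8: go left to 23.
  At 23: no left child.
  At 23: go right to 35.
    At 35: go left to 21.
      21 is a leaf — visit 21.
    At 35: go right to 17.
      At 17: go left to 24.
        At 24: go left to 12.
          At 12: go left to 10.
            At 10: no left child.
            At 10: go right to 4.
              4 is a leaf — visit 4.
            Visit 10.
          At 12: no right child.
          Visit 12.
        At 24: no right child.
        Visit 24.
      At 17: no right child.
      Visit 17.
    Visit 35.
  Visit 23.
At 8: go right to 30.
  At 30: no left child.
  At 30: go right to 6.
    6 is a leaf — visit 6.
  Visit 30.
Visit 8.
Full post-order sequence: 21, 4, 10, 12, 24, 17, 35, 23, 6, 30, 8.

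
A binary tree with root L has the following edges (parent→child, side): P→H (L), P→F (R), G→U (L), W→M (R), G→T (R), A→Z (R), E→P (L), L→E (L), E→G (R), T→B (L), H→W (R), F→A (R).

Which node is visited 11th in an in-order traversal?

B

In-order visits the left subtree, then the node, then the right subtree.
At L: go left to E.
  At E: go left to P.
    At P: go left to H.
      At H: no left child.
      Visit H.
      At H: go right to W.
        At W: no left child.
        Visit W.
        At W: go right to M.
          M is a leaf — visit M.
    Visit P.
    At P: go right to F.
      At F: no left child.
      Visit F.
      At F: go right to A.
        At A: no left child.
        Visit A.
        At A: go right to Z.
          Z is a leaf — visit Z.
  Visit E.
  At E: go right to G.
    At G: go left to U.
      U is a leaf — visit U.
    Visit G.
    At G: go right to T.
      At T: go left to B.
        B is a leaf — visit B.
      Visit T.
      At T: no right child.
Visit L.
At L: no right child.
Full in-order sequence: H, W, M, P, F, A, Z, E, U, G, B, T, L.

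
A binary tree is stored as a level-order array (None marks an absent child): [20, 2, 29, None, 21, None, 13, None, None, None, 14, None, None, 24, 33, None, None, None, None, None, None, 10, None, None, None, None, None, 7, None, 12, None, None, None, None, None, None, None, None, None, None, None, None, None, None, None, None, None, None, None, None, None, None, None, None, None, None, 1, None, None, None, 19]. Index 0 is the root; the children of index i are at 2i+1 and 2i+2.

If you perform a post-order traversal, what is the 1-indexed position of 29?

12

Post-order visits the left subtree, then the right subtree, then the node.
At 20: go left to 2.
  At 2: no left child.
  At 2: go right to 21.
    At 21: no left child.
    At 21: go right to 14.
      At 14: go left to 10.
        10 is a leaf — visit 10.
      At 14: no right child.
      Visit 14.
    Visit 21.
  Visit 2.
At 20: go right to 29.
  At 29: no left child.
  At 29: go right to 13.
    At 13: go left to 24.
      At 24: go left to 7.
        At 7: no left child.
        At 7: go right to 1.
          1 is a leaf — visit 1.
        Visit 7.
      At 24: no right child.
      Visit 24.
    At 13: go right to 33.
      At 33: go left to 12.
        At 12: no left child.
        At 12: go right to 19.
          19 is a leaf — visit 19.
        Visit 12.
      At 33: no right child.
      Visit 33.
    Visit 13.
  Visit 29.
Visit 20.
Full post-order sequence: 10, 14, 21, 2, 1, 7, 24, 19, 12, 33, 13, 29, 20.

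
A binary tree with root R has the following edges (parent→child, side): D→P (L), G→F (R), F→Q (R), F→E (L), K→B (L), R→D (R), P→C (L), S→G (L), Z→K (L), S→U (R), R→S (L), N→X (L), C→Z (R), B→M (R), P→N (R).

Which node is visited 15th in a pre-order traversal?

Pre-order visits the node, then its left subtree, then its right subtree.
Visit R.
At R: go left to S.
  Visit S.
  At S: go left to G.
    Visit G.
    At G: no left child.
    At G: go right to F.
      Visit F.
      At F: go left to E.
        E is a leaf — visit E.
      At F: go right to Q.
        Q is a leaf — visit Q.
  At S: go right to U.
    U is a leaf — visit U.
At R: go right to D.
  Visit D.
  At D: go left to P.
    Visit P.
    At P: go left to C.
      Visit C.
      At C: no left child.
      At C: go right to Z.
        Visit Z.
        At Z: go left to K.
          Visit K.
          At K: go left to B.
            Visit B.
            At B: no left child.
            At B: go right to M.
              M is a leaf — visit M.
          At K: no right child.
        At Z: no right child.
    At P: go right to N.
      Visit N.
      At N: go left to X.
        X is a leaf — visit X.
      At N: no right child.
  At D: no right child.
Full pre-order sequence: R, S, G, F, E, Q, U, D, P, C, Z, K, B, M, N, X.

N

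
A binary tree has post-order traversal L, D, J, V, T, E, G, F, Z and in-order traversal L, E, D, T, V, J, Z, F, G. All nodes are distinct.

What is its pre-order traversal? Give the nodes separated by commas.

Z, E, L, T, D, V, J, F, G

The last element of post-order is the root; it splits in-order into left and right subtrees.
Root Z: left subtree has 6 nodes {L, E, D, T, V, J}, right has 2 {F, G}.
  Root E: left subtree has 1 node {L}, right has 4 {D, T, V, J}.
    Root T: left subtree has 1 node {D}, right has 2 {V, J}.
      Root V: left subtree has 0 nodes { }, right has 1 {J}.
  Root F: left subtree has 0 nodes { }, right has 1 {G}.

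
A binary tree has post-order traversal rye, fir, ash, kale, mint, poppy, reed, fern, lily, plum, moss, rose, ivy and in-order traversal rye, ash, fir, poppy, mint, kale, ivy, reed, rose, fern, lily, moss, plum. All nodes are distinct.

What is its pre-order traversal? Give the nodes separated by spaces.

ivy poppy ash rye fir mint kale rose reed moss lily fern plum

The last element of post-order is the root; it splits in-order into left and right subtrees.
Root ivy: left subtree has 6 nodes {rye, ash, fir, poppy, mint, kale}, right has 6 {reed, rose, fern, lily, moss, plum}.
  Root poppy: left subtree has 3 nodes {rye, ash, fir}, right has 2 {mint, kale}.
    Root ash: left subtree has 1 node {rye}, right has 1 {fir}.
    Root mint: left subtree has 0 nodes { }, right has 1 {kale}.
  Root rose: left subtree has 1 node {reed}, right has 4 {fern, lily, moss, plum}.
    Root moss: left subtree has 2 nodes {fern, lily}, right has 1 {plum}.
      Root lily: left subtree has 1 node {fern}, right has 0 { }.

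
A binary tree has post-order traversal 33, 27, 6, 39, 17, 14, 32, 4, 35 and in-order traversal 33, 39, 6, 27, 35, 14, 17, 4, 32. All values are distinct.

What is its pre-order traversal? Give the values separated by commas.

35, 39, 33, 6, 27, 4, 14, 17, 32

The last element of post-order is the root; it splits in-order into left and right subtrees.
Root 35: left subtree has 4 nodes {33, 39, 6, 27}, right has 4 {14, 17, 4, 32}.
  Root 39: left subtree has 1 node {33}, right has 2 {6, 27}.
    Root 6: left subtree has 0 nodes { }, right has 1 {27}.
  Root 4: left subtree has 2 nodes {14, 17}, right has 1 {32}.
    Root 14: left subtree has 0 nodes { }, right has 1 {17}.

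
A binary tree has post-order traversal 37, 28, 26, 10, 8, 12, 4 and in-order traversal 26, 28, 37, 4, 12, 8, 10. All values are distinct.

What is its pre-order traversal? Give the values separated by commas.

The last element of post-order is the root; it splits in-order into left and right subtrees.
Root 4: left subtree has 3 nodes {26, 28, 37}, right has 3 {12, 8, 10}.
  Root 26: left subtree has 0 nodes { }, right has 2 {28, 37}.
    Root 28: left subtree has 0 nodes { }, right has 1 {37}.
  Root 12: left subtree has 0 nodes { }, right has 2 {8, 10}.
    Root 8: left subtree has 0 nodes { }, right has 1 {10}.

4, 26, 28, 37, 12, 8, 10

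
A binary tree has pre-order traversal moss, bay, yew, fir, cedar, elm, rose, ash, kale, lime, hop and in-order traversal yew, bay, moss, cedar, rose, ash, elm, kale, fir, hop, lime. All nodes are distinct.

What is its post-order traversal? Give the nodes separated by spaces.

The first element of pre-order is the root; it splits in-order into left and right subtrees.
Root moss: left subtree has 2 nodes {yew, bay}, right has 8 {cedar, rose, ash, elm, kale, fir, hop, lime}.
  Root bay: left subtree has 1 node {yew}, right has 0 { }.
  Root fir: left subtree has 5 nodes {cedar, rose, ash, elm, kale}, right has 2 {hop, lime}.
    Root cedar: left subtree has 0 nodes { }, right has 4 {rose, ash, elm, kale}.
      Root elm: left subtree has 2 nodes {rose, ash}, right has 1 {kale}.
        Root rose: left subtree has 0 nodes { }, right has 1 {ash}.
    Root lime: left subtree has 1 node {hop}, right has 0 { }.

yew bay ash rose kale elm cedar hop lime fir moss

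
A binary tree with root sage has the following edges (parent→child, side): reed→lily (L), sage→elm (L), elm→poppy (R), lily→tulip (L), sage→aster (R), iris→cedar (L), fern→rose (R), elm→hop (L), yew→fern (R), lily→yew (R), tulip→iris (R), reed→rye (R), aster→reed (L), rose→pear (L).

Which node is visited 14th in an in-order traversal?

rye

In-order visits the left subtree, then the node, then the right subtree.
At sage: go left to elm.
  At elm: go left to hop.
    hop is a leaf — visit hop.
  Visit elm.
  At elm: go right to poppy.
    poppy is a leaf — visit poppy.
Visit sage.
At sage: go right to aster.
  At aster: go left to reed.
    At reed: go left to lily.
      At lily: go left to tulip.
        At tulip: no left child.
        Visit tulip.
        At tulip: go right to iris.
          At iris: go left to cedar.
            cedar is a leaf — visit cedar.
          Visit iris.
          At iris: no right child.
      Visit lily.
      At lily: go right to yew.
        At yew: no left child.
        Visit yew.
        At yew: go right to fern.
          At fern: no left child.
          Visit fern.
          At fern: go right to rose.
            At rose: go left to pear.
              pear is a leaf — visit pear.
            Visit rose.
            At rose: no right child.
    Visit reed.
    At reed: go right to rye.
      rye is a leaf — visit rye.
  Visit aster.
  At aster: no right child.
Full in-order sequence: hop, elm, poppy, sage, tulip, cedar, iris, lily, yew, fern, pear, rose, reed, rye, aster.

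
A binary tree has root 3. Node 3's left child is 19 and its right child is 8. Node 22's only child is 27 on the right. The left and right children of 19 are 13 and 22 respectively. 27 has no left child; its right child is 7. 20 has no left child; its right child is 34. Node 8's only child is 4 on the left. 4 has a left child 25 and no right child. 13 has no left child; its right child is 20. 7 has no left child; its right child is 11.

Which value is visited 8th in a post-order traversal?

Post-order visits the left subtree, then the right subtree, then the node.
At 3: go left to 19.
  At 19: go left to 13.
    At 13: no left child.
    At 13: go right to 20.
      At 20: no left child.
      At 20: go right to 34.
        34 is a leaf — visit 34.
      Visit 20.
    Visit 13.
  At 19: go right to 22.
    At 22: no left child.
    At 22: go right to 27.
      At 27: no left child.
      At 27: go right to 7.
        At 7: no left child.
        At 7: go right to 11.
          11 is a leaf — visit 11.
        Visit 7.
      Visit 27.
    Visit 22.
  Visit 19.
At 3: go right to 8.
  At 8: go left to 4.
    At 4: go left to 25.
      25 is a leaf — visit 25.
    At 4: no right child.
    Visit 4.
  At 8: no right child.
  Visit 8.
Visit 3.
Full post-order sequence: 34, 20, 13, 11, 7, 27, 22, 19, 25, 4, 8, 3.

19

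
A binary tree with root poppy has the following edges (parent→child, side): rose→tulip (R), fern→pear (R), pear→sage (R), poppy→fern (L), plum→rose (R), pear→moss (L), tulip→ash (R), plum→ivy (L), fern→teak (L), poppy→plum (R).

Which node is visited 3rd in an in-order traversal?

In-order visits the left subtree, then the node, then the right subtree.
At poppy: go left to fern.
  At fern: go left to teak.
    teak is a leaf — visit teak.
  Visit fern.
  At fern: go right to pear.
    At pear: go left to moss.
      moss is a leaf — visit moss.
    Visit pear.
    At pear: go right to sage.
      sage is a leaf — visit sage.
Visit poppy.
At poppy: go right to plum.
  At plum: go left to ivy.
    ivy is a leaf — visit ivy.
  Visit plum.
  At plum: go right to rose.
    At rose: no left child.
    Visit rose.
    At rose: go right to tulip.
      At tulip: no left child.
      Visit tulip.
      At tulip: go right to ash.
        ash is a leaf — visit ash.
Full in-order sequence: teak, fern, moss, pear, sage, poppy, ivy, plum, rose, tulip, ash.

moss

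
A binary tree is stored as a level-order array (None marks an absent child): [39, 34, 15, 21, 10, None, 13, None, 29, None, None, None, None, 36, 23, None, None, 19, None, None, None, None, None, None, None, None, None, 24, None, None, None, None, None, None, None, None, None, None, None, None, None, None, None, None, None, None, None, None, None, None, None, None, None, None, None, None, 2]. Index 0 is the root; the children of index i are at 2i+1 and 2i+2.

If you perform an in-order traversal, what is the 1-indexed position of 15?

In-order visits the left subtree, then the node, then the right subtree.
At 39: go left to 34.
  At 34: go left to 21.
    At 21: no left child.
    Visit 21.
    At 21: go right to 29.
      At 29: go left to 19.
        19 is a leaf — visit 19.
      Visit 29.
      At 29: no right child.
  Visit 34.
  At 34: go right to 10.
    10 is a leaf — visit 10.
Visit 39.
At 39: go right to 15.
  At 15: no left child.
  Visit 15.
  At 15: go right to 13.
    At 13: go left to 36.
      At 36: go left to 24.
        At 24: no left child.
        Visit 24.
        At 24: go right to 2.
          2 is a leaf — visit 2.
      Visit 36.
      At 36: no right child.
    Visit 13.
    At 13: go right to 23.
      23 is a leaf — visit 23.
Full in-order sequence: 21, 19, 29, 34, 10, 39, 15, 24, 2, 36, 13, 23.

7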